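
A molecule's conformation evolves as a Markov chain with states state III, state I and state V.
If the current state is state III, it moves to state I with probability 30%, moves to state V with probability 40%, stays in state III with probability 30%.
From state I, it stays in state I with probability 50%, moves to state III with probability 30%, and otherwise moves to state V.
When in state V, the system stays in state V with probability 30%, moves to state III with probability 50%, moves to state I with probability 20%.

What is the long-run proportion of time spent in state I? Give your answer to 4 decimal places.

Let the stationary distribution be π with π = πP and π_1 + π_2 + π_3 = 1.
π_1 = 0.3·π_1 + 0.3·π_2 + 0.5·π_3
π_2 = 0.3·π_1 + 0.5·π_2 + 0.2·π_3
Solving with the normalization constraint gives π = (0.3605, 0.3372, 0.3023).
So the stationary probability of state I is 0.3372.

0.3372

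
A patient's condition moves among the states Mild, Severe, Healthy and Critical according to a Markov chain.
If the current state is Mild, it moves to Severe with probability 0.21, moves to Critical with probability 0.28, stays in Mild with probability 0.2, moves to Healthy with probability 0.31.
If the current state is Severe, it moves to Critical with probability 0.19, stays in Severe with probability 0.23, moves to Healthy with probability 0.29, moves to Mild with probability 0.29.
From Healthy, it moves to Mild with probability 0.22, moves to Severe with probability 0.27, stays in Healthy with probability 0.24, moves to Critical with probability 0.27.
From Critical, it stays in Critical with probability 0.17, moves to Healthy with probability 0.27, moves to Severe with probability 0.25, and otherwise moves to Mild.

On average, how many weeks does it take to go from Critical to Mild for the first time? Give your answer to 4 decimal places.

Let t(s) be the expected number of weeks to first reach Mild from state s, with t(Mild) = 0. Conditioning on the first week:
t(Severe) = 1 + 0.23·t(Severe) + 0.29·t(Healthy) + 0.19·t(Critical)
t(Healthy) = 1 + 0.27·t(Severe) + 0.24·t(Healthy) + 0.27·t(Critical)
t(Critical) = 1 + 0.25·t(Severe) + 0.27·t(Healthy) + 0.17·t(Critical)
Solving: t(Severe) = 3.6351, t(Healthy) = 3.8716, t(Critical) = 3.5592.
Expected weeks from Critical to Mild: 3.5592.

3.5592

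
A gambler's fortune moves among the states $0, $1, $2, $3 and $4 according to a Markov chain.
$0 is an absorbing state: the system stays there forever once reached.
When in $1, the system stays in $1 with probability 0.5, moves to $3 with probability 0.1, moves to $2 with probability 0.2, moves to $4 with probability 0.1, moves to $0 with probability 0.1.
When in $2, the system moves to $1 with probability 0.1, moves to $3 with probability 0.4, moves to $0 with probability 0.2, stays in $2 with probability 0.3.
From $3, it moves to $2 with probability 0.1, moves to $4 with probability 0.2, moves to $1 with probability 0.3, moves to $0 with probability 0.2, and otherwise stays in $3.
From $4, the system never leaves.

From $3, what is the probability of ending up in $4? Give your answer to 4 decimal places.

Let h(s) be the probability of absorption at $4 starting from transient state s. Then h($4) = 1 and h($0) = 0. By first-step analysis:
h($1) = 0.1·0 + 0.5·h($1) + 0.2·h($2) + 0.1·h($3) + 0.1·1
h($2) = 0.2·0 + 0.1·h($1) + 0.3·h($2) + 0.4·h($3)
h($3) = 0.2·0 + 0.3·h($1) + 0.1·h($2) + 0.2·h($3) + 0.2·1
Solving: h($1) = 0.4141, h($2) = 0.3131, h($3) = 0.4444.
Starting from $3, the probability is 0.4444.

0.4444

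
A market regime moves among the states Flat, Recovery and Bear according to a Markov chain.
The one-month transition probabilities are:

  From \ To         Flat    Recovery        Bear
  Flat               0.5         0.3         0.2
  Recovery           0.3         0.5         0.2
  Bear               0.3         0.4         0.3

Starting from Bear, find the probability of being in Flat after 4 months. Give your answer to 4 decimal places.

0.3744

Propagate the distribution vector 4 months from Bear.
After 0 months: (0.0000, 0.0000, 1.0000)
After 1 month: (0.3000, 0.4000, 0.3000)
After 2 months: (0.3600, 0.4100, 0.2300)
After 3 months: (0.3720, 0.4050, 0.2230)
After 4 months: (0.3744, 0.4033, 0.2223)
P(in Flat after 4 months) = 0.3744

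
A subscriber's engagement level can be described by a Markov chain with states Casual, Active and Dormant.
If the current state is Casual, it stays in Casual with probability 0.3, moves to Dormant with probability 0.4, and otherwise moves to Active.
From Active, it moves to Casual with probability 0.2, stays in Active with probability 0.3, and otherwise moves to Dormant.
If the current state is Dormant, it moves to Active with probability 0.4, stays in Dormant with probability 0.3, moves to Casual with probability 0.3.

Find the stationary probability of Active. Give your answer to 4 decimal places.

Let the stationary distribution be π with π = πP and π_1 + π_2 + π_3 = 1.
π_1 = 0.3·π_1 + 0.2·π_2 + 0.3·π_3
π_2 = 0.3·π_1 + 0.3·π_2 + 0.4·π_3
Solving with the normalization constraint gives π = (0.2661, 0.3394, 0.3945).
So the stationary probability of Active is 0.3394.

0.3394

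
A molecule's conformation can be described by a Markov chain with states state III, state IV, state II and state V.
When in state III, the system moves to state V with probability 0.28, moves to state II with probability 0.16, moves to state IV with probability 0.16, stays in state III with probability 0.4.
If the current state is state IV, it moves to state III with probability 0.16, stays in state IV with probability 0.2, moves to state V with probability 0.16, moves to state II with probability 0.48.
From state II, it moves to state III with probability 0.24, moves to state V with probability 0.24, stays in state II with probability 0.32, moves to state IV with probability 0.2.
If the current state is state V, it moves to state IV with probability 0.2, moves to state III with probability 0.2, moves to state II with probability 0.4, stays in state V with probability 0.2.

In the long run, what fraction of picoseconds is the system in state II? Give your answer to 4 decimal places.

0.3273

Let the stationary distribution be π with π = πP and π_1 + π_2 + π_3 + π_4 = 1.
π_1 = 0.4·π_1 + 0.16·π_2 + 0.24·π_3 + 0.2·π_4
π_2 = 0.16·π_1 + 0.2·π_2 + 0.2·π_3 + 0.2·π_4
π_3 = 0.16·π_1 + 0.48·π_2 + 0.32·π_3 + 0.4·π_4
Solving with the normalization constraint gives π = (0.2569, 0.1897, 0.3273, 0.2261).
So the stationary probability of state II is 0.3273.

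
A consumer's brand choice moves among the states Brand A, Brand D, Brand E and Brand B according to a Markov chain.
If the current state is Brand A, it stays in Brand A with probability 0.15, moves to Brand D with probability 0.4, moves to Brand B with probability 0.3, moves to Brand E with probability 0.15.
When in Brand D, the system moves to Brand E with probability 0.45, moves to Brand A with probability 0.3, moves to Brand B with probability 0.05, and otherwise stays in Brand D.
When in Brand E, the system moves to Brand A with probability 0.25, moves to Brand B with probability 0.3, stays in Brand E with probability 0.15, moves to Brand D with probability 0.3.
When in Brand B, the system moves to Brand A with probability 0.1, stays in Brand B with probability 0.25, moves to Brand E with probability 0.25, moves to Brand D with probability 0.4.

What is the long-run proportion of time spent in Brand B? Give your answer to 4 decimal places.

0.2116

Let the stationary distribution be π with π = πP and π_1 + π_2 + π_3 + π_4 = 1.
π_1 = 0.15·π_1 + 0.3·π_2 + 0.25·π_3 + 0.1·π_4
π_2 = 0.4·π_1 + 0.2·π_2 + 0.3·π_3 + 0.4·π_4
π_3 = 0.15·π_1 + 0.45·π_2 + 0.15·π_3 + 0.25·π_4
Solving with the normalization constraint gives π = (0.2126, 0.3113, 0.2645, 0.2116).
So the stationary probability of Brand B is 0.2116.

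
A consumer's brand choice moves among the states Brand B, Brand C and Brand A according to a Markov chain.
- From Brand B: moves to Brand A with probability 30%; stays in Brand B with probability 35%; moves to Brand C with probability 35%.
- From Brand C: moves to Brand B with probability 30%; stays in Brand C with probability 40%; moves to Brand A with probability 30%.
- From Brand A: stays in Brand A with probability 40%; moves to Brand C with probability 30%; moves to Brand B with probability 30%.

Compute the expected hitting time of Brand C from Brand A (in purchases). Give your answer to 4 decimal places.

Let t(s) be the expected number of purchases to first reach Brand C from state s, with t(Brand C) = 0. Conditioning on the first purchase:
t(Brand B) = 1 + 0.35·t(Brand B) + 0.3·t(Brand A)
t(Brand A) = 1 + 0.3·t(Brand B) + 0.4·t(Brand A)
Solving: t(Brand B) = 3.0000, t(Brand A) = 3.1667.
Expected purchases from Brand A to Brand C: 3.1667.

3.1667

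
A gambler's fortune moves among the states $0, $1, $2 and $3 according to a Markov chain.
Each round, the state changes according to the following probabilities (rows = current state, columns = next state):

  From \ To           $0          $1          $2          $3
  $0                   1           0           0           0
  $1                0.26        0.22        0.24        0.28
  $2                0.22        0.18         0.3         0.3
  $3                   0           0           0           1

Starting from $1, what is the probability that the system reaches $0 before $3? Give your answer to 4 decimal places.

0.4670

Let h(s) be the probability of absorption at $0 starting from transient state s. Then h($0) = 1 and h($3) = 0. By first-step analysis:
h($1) = 0.26·1 + 0.22·h($1) + 0.24·h($2) + 0.28·0
h($2) = 0.22·1 + 0.18·h($1) + 0.3·h($2) + 0.3·0
Solving: h($1) = 0.4670, h($2) = 0.4344.
Starting from $1, the probability is 0.4670.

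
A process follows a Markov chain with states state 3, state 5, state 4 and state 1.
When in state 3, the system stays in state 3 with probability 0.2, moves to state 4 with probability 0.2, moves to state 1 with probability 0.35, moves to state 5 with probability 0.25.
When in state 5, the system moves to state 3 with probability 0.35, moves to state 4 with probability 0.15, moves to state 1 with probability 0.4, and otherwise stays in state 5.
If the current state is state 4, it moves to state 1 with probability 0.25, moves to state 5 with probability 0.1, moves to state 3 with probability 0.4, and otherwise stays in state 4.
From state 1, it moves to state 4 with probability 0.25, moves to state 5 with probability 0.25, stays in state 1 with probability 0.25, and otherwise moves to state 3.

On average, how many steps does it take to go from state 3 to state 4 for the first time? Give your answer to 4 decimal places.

Let t(s) be the expected number of steps to first reach state 4 from state s, with t(state 4) = 0. Conditioning on the first step:
t(state 3) = 1 + 0.2·t(state 3) + 0.25·t(state 5) + 0.35·t(state 1)
t(state 5) = 1 + 0.35·t(state 3) + 0.1·t(state 5) + 0.4·t(state 1)
t(state 1) = 1 + 0.25·t(state 3) + 0.25·t(state 5) + 0.25·t(state 1)
Solving: t(state 3) = 4.8654, t(state 5) = 5.0673, t(state 1) = 4.6442.
Expected steps from state 3 to state 4: 4.8654.

4.8654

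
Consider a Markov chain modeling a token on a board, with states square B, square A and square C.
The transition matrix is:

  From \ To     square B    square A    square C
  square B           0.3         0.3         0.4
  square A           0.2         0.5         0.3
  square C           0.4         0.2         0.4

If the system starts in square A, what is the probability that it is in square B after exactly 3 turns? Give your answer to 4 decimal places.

0.2980

Propagate the distribution vector 3 turns from square A.
After 0 turns: (0.0000, 1.0000, 0.0000)
After 1 turn: (0.2000, 0.5000, 0.3000)
After 2 turns: (0.2800, 0.3700, 0.3500)
After 3 turns: (0.2980, 0.3390, 0.3630)
P(in square B after 3 turns) = 0.2980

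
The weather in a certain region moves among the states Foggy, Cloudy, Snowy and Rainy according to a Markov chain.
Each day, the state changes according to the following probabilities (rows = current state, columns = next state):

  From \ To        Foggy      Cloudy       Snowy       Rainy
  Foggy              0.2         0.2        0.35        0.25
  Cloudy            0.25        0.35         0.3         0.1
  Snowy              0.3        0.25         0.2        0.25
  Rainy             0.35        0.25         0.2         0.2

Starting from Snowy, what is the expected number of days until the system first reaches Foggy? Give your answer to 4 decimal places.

3.3780

Let t(s) be the expected number of days to first reach Foggy from state s, with t(Foggy) = 0. Conditioning on the first day:
t(Cloudy) = 1 + 0.35·t(Cloudy) + 0.3·t(Snowy) + 0.1·t(Rainy)
t(Snowy) = 1 + 0.25·t(Cloudy) + 0.2·t(Snowy) + 0.25·t(Rainy)
t(Rainy) = 1 + 0.25·t(Cloudy) + 0.2·t(Snowy) + 0.2·t(Rainy)
Solving: t(Cloudy) = 3.5925, t(Snowy) = 3.3780, t(Rainy) = 3.2172.
Expected days from Snowy to Foggy: 3.3780.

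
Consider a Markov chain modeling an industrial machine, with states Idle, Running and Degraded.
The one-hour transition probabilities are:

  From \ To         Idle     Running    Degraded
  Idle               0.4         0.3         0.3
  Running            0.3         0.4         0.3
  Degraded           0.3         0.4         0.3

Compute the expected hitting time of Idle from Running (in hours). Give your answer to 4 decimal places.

3.3333

Let t(s) be the expected number of hours to first reach Idle from state s, with t(Idle) = 0. Conditioning on the first hour:
t(Running) = 1 + 0.4·t(Running) + 0.3·t(Degraded)
t(Degraded) = 1 + 0.4·t(Running) + 0.3·t(Degraded)
Solving: t(Running) = 3.3333, t(Degraded) = 3.3333.
Expected hours from Running to Idle: 3.3333.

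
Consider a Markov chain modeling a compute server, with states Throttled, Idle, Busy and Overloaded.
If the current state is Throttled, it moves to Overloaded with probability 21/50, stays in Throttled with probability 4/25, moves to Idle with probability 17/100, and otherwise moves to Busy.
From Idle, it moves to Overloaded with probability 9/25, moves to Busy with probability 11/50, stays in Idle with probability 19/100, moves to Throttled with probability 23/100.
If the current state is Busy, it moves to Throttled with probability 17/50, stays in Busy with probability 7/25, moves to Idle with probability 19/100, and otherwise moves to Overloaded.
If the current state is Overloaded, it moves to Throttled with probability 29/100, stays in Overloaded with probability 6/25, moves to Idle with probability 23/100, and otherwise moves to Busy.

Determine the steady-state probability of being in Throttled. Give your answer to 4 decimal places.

0.2572

Let the stationary distribution be π with π = πP and π_1 + π_2 + π_3 + π_4 = 1.
π_1 = 0.16·π_1 + 0.23·π_2 + 0.34·π_3 + 0.29·π_4
π_2 = 0.17·π_1 + 0.19·π_2 + 0.19·π_3 + 0.23·π_4
π_3 = 0.25·π_1 + 0.22·π_2 + 0.28·π_3 + 0.24·π_4
Solving with the normalization constraint gives π = (0.2572, 0.1968, 0.2486, 0.2975).
So the stationary probability of Throttled is 0.2572.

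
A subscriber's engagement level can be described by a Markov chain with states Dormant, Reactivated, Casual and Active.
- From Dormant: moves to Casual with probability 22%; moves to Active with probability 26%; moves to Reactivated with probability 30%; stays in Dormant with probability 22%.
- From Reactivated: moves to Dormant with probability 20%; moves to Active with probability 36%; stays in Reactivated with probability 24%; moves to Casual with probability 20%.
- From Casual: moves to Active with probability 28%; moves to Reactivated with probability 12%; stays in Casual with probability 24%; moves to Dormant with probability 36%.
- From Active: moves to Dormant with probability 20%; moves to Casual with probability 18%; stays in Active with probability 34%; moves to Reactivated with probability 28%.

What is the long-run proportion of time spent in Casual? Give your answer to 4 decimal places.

0.2068

Let the stationary distribution be π with π = πP and π_1 + π_2 + π_3 + π_4 = 1.
π_1 = 0.22·π_1 + 0.2·π_2 + 0.36·π_3 + 0.2·π_4
π_2 = 0.3·π_1 + 0.24·π_2 + 0.12·π_3 + 0.28·π_4
π_3 = 0.22·π_1 + 0.2·π_2 + 0.24·π_3 + 0.18·π_4
Solving with the normalization constraint gives π = (0.2378, 0.2420, 0.2068, 0.3134).
So the stationary probability of Casual is 0.2068.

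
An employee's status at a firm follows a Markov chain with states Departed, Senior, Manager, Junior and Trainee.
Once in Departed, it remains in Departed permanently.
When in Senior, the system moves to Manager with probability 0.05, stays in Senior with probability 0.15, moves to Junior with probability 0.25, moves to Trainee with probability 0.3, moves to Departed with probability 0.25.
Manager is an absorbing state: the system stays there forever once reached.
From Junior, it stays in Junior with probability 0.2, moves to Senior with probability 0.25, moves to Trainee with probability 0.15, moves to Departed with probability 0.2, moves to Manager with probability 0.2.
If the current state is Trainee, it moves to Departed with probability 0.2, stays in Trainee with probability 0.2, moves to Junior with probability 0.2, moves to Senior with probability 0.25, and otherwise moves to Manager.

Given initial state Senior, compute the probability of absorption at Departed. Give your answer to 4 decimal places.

0.6769

Let h(s) be the probability of absorption at Departed starting from transient state s. Then h(Departed) = 1 and h(Manager) = 0. By first-step analysis:
h(Senior) = 0.25·1 + 0.15·h(Senior) + 0.05·0 + 0.25·h(Junior) + 0.3·h(Trainee)
h(Junior) = 0.2·1 + 0.25·h(Senior) + 0.2·0 + 0.2·h(Junior) + 0.15·h(Trainee)
h(Trainee) = 0.2·1 + 0.25·h(Senior) + 0.15·0 + 0.2·h(Junior) + 0.2·h(Trainee)
Solving: h(Senior) = 0.6769, h(Junior) = 0.5750, h(Trainee) = 0.6053.
Starting from Senior, the probability is 0.6769.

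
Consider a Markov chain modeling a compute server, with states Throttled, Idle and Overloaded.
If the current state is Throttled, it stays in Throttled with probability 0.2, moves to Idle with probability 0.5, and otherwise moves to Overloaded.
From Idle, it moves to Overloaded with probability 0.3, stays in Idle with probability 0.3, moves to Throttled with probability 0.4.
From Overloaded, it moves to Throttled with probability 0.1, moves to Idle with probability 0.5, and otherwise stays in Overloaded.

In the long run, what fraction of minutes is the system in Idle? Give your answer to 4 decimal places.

0.4167

Let the stationary distribution be π with π = πP and π_1 + π_2 + π_3 = 1.
π_1 = 0.2·π_1 + 0.4·π_2 + 0.1·π_3
π_2 = 0.5·π_1 + 0.3·π_2 + 0.5·π_3
Solving with the normalization constraint gives π = (0.2500, 0.4167, 0.3333).
So the stationary probability of Idle is 0.4167.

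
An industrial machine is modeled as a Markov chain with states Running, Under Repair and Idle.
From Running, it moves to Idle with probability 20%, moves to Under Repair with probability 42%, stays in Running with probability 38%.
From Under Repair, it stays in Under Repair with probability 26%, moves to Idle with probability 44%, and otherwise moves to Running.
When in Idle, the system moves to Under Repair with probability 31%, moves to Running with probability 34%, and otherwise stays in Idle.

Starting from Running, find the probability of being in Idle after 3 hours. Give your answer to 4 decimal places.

Propagate the distribution vector 3 hours from Running.
After 0 hours: (1.0000, 0.0000, 0.0000)
After 1 hour: (0.3800, 0.4200, 0.2000)
After 2 hours: (0.3384, 0.3308, 0.3308)
After 3 hours: (0.3403, 0.3307, 0.3290)
P(in Idle after 3 hours) = 0.3290

0.3290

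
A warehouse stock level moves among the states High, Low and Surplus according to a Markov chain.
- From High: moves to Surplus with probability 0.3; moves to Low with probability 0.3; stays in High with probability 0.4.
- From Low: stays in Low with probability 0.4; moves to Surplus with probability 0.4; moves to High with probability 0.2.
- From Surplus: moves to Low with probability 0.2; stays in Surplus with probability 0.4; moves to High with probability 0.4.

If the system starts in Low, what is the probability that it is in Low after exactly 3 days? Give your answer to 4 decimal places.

0.2920

Propagate the distribution vector 3 days from Low.
After 0 days: (0.0000, 1.0000, 0.0000)
After 1 day: (0.2000, 0.4000, 0.4000)
After 2 days: (0.3200, 0.3000, 0.3800)
After 3 days: (0.3400, 0.2920, 0.3680)
P(in Low after 3 days) = 0.2920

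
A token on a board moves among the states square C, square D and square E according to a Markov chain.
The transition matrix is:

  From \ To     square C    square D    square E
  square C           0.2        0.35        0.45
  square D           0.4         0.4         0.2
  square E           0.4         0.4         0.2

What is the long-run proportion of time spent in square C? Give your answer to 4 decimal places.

0.3333

Let the stationary distribution be π with π = πP and π_1 + π_2 + π_3 = 1.
π_1 = 0.2·π_1 + 0.4·π_2 + 0.4·π_3
π_2 = 0.35·π_1 + 0.4·π_2 + 0.4·π_3
Solving with the normalization constraint gives π = (0.3333, 0.3833, 0.2833).
So the stationary probability of square C is 0.3333.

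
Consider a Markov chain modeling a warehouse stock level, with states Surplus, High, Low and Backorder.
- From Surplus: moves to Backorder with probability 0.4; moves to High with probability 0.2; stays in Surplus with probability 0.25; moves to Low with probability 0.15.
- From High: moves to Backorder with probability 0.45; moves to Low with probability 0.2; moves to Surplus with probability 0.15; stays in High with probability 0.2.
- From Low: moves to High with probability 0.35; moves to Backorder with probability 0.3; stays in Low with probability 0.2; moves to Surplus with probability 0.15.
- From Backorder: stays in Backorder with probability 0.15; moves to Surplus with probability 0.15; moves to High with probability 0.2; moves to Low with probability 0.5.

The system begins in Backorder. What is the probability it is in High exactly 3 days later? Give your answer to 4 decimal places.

Propagate the distribution vector 3 days from Backorder.
After 0 days: (0.0000, 0.0000, 0.0000, 1.0000)
After 1 day: (0.1500, 0.2000, 0.5000, 0.1500)
After 2 days: (0.1650, 0.2750, 0.2375, 0.3225)
After 3 days: (0.1665, 0.2356, 0.2885, 0.3094)
P(in High after 3 days) = 0.2356

0.2356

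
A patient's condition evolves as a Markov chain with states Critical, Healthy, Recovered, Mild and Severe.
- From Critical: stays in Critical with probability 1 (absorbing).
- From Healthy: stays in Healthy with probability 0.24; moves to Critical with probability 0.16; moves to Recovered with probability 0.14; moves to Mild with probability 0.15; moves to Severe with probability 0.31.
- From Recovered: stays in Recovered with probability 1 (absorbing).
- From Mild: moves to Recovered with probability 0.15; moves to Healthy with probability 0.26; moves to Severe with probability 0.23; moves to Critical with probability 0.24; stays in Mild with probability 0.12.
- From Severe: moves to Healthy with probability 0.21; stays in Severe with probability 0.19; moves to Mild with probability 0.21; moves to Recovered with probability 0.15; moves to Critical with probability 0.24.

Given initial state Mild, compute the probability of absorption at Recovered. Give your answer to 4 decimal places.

0.4009

Let h(s) be the probability of absorption at Recovered starting from transient state s. Then h(Recovered) = 1 and h(Critical) = 0. By first-step analysis:
h(Healthy) = 0.16·0 + 0.24·h(Healthy) + 0.14·1 + 0.15·h(Mild) + 0.31·h(Severe)
h(Mild) = 0.24·0 + 0.26·h(Healthy) + 0.15·1 + 0.12·h(Mild) + 0.23·h(Severe)
h(Severe) = 0.24·0 + 0.21·h(Healthy) + 0.15·1 + 0.21·h(Mild) + 0.19·h(Severe)
Solving: h(Healthy) = 0.4263, h(Mild) = 0.4009, h(Severe) = 0.3996.
Starting from Mild, the probability is 0.4009.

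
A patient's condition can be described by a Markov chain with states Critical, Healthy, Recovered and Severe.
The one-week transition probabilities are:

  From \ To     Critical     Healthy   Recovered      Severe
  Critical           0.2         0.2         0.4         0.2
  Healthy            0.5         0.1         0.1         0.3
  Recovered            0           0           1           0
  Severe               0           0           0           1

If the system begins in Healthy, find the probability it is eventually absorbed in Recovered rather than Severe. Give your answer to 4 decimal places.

Let h(s) be the probability of absorption at Recovered starting from transient state s. Then h(Recovered) = 1 and h(Severe) = 0. By first-step analysis:
h(Critical) = 0.2·h(Critical) + 0.2·h(Healthy) + 0.4·1 + 0.2·0
h(Healthy) = 0.5·h(Critical) + 0.1·h(Healthy) + 0.1·1 + 0.3·0
Solving: h(Critical) = 0.6129, h(Healthy) = 0.4516.
Starting from Healthy, the probability is 0.4516.

0.4516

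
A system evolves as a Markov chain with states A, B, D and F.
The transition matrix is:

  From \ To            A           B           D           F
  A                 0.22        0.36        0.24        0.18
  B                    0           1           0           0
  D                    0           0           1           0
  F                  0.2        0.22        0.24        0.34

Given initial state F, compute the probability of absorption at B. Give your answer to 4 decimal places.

Let h(s) be the probability of absorption at B starting from transient state s. Then h(B) = 1 and h(D) = 0. By first-step analysis:
h(A) = 0.22·h(A) + 0.36·1 + 0.24·0 + 0.18·h(F)
h(F) = 0.2·h(A) + 0.22·1 + 0.24·0 + 0.34·h(F)
Solving: h(A) = 0.5789, h(F) = 0.5088.
Starting from F, the probability is 0.5088.

0.5088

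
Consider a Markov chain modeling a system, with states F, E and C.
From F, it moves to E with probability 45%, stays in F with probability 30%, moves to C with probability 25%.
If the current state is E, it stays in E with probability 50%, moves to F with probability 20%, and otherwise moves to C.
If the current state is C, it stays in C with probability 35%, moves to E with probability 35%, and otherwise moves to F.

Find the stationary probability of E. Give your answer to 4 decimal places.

Let the stationary distribution be π with π = πP and π_1 + π_2 + π_3 = 1.
π_1 = 0.3·π_1 + 0.2·π_2 + 0.3·π_3
π_2 = 0.45·π_1 + 0.5·π_2 + 0.35·π_3
Solving with the normalization constraint gives π = (0.2558, 0.4419, 0.3023).
So the stationary probability of E is 0.4419.

0.4419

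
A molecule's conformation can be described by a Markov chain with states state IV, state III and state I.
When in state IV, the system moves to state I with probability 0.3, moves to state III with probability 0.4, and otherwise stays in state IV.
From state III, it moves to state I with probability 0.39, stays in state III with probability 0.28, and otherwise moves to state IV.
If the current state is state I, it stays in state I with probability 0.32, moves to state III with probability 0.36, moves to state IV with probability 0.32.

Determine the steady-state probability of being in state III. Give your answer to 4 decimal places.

Let the stationary distribution be π with π = πP and π_1 + π_2 + π_3 = 1.
π_1 = 0.3·π_1 + 0.33·π_2 + 0.32·π_3
π_2 = 0.4·π_1 + 0.28·π_2 + 0.36·π_3
Solving with the normalization constraint gives π = (0.3171, 0.3451, 0.3378).
So the stationary probability of state III is 0.3451.

0.3451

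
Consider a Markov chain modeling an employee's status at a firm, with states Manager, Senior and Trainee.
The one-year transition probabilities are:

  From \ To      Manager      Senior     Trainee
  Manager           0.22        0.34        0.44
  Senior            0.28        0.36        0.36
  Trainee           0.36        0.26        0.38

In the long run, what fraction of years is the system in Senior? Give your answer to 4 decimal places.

Let the stationary distribution be π with π = πP and π_1 + π_2 + π_3 = 1.
π_1 = 0.22·π_1 + 0.28·π_2 + 0.36·π_3
π_2 = 0.34·π_1 + 0.36·π_2 + 0.26·π_3
Solving with the normalization constraint gives π = (0.2937, 0.3150, 0.3913).
So the stationary probability of Senior is 0.3150.

0.3150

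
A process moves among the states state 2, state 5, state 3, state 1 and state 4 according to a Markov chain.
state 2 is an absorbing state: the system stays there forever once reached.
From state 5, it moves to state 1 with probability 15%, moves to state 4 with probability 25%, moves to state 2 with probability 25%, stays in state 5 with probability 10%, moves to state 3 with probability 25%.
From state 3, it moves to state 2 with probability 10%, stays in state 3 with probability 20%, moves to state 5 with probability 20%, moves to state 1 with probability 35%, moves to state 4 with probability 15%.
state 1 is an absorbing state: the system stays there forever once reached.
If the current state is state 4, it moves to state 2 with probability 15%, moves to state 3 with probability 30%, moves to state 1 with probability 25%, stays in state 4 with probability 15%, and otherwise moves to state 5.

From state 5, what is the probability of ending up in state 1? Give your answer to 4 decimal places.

0.5336

Let h(s) be the probability of absorption at state 1 starting from transient state s. Then h(state 1) = 1 and h(state 2) = 0. By first-step analysis:
h(state 5) = 0.25·0 + 0.1·h(state 5) + 0.25·h(state 3) + 0.15·1 + 0.25·h(state 4)
h(state 3) = 0.1·0 + 0.2·h(state 5) + 0.2·h(state 3) + 0.35·1 + 0.15·h(state 4)
h(state 4) = 0.15·0 + 0.15·h(state 5) + 0.3·h(state 3) + 0.25·1 + 0.15·h(state 4)
Solving: h(state 5) = 0.5336, h(state 3) = 0.6893, h(state 4) = 0.6316.
Starting from state 5, the probability is 0.5336.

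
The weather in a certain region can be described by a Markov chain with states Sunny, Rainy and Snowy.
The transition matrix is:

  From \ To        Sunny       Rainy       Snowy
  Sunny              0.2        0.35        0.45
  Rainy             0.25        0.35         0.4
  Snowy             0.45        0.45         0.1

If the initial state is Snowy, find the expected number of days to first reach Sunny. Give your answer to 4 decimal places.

2.7160

Let t(s) be the expected number of days to first reach Sunny from state s, with t(Sunny) = 0. Conditioning on the first day:
t(Rainy) = 1 + 0.35·t(Rainy) + 0.4·t(Snowy)
t(Snowy) = 1 + 0.45·t(Rainy) + 0.1·t(Snowy)
Solving: t(Rainy) = 3.2099, t(Snowy) = 2.7160.
Expected days from Snowy to Sunny: 2.7160.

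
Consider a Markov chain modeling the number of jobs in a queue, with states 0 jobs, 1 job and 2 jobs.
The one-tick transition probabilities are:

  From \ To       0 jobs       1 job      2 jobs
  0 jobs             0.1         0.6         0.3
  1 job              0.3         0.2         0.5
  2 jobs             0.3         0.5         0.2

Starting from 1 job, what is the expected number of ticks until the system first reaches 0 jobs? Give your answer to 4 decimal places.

3.3333

Let t(s) be the expected number of ticks to first reach 0 jobs from state s, with t(0 jobs) = 0. Conditioning on the first tick:
t(1 job) = 1 + 0.2·t(1 job) + 0.5·t(2 jobs)
t(2 jobs) = 1 + 0.5·t(1 job) + 0.2·t(2 jobs)
Solving: t(1 job) = 3.3333, t(2 jobs) = 3.3333.
Expected ticks from 1 job to 0 jobs: 3.3333.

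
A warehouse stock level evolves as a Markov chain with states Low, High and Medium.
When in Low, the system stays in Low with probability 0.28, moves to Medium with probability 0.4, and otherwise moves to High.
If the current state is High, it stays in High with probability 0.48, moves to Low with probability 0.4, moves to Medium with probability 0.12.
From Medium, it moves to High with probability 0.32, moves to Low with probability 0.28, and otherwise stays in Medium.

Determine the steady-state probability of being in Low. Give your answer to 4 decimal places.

0.3257

Let the stationary distribution be π with π = πP and π_1 + π_2 + π_3 = 1.
π_1 = 0.28·π_1 + 0.4·π_2 + 0.28·π_3
π_2 = 0.32·π_1 + 0.48·π_2 + 0.32·π_3
Solving with the normalization constraint gives π = (0.3257, 0.3810, 0.2933).
So the stationary probability of Low is 0.3257.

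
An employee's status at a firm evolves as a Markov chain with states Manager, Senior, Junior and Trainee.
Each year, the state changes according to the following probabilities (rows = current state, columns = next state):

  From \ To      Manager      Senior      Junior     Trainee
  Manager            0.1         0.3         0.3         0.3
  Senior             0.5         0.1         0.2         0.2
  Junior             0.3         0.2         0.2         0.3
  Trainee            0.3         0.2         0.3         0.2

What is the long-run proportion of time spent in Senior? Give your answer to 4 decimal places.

Let the stationary distribution be π with π = πP and π_1 + π_2 + π_3 + π_4 = 1.
π_1 = 0.1·π_1 + 0.5·π_2 + 0.3·π_3 + 0.3·π_4
π_2 = 0.3·π_1 + 0.1·π_2 + 0.2·π_3 + 0.2·π_4
π_3 = 0.3·π_1 + 0.2·π_2 + 0.2·π_3 + 0.3·π_4
Solving with the normalization constraint gives π = (0.2846, 0.2077, 0.2538, 0.2538).
So the stationary probability of Senior is 0.2077.

0.2077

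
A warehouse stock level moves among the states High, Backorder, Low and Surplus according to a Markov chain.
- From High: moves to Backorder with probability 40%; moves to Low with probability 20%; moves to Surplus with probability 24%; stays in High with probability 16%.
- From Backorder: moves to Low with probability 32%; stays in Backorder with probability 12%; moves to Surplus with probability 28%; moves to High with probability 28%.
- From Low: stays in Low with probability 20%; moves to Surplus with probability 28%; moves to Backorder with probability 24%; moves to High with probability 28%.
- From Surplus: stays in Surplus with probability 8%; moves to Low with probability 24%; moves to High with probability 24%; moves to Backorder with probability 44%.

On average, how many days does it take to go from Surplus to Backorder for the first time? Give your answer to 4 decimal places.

2.5880

Let t(s) be the expected number of days to first reach Backorder from state s, with t(Backorder) = 0. Conditioning on the first day:
t(High) = 1 + 0.16·t(High) + 0.2·t(Low) + 0.24·t(Surplus)
t(Low) = 1 + 0.28·t(High) + 0.2·t(Low) + 0.28·t(Surplus)
t(Surplus) = 1 + 0.24·t(High) + 0.24·t(Low) + 0.08·t(Surplus)
Solving: t(High) = 2.6653, t(Low) = 3.0886, t(Surplus) = 2.5880.
Expected days from Surplus to Backorder: 2.5880.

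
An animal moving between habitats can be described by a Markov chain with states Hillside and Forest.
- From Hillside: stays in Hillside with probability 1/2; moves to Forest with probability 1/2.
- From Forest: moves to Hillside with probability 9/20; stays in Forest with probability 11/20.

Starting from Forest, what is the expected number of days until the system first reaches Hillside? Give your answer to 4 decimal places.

2.2222

Let t(s) be the expected number of days to first reach Hillside from state s, with t(Hillside) = 0. Conditioning on the first day:
t(Forest) = 1 + 0.55·t(Forest)
Solving: t(Forest) = 2.2222.
Expected days from Forest to Hillside: 2.2222.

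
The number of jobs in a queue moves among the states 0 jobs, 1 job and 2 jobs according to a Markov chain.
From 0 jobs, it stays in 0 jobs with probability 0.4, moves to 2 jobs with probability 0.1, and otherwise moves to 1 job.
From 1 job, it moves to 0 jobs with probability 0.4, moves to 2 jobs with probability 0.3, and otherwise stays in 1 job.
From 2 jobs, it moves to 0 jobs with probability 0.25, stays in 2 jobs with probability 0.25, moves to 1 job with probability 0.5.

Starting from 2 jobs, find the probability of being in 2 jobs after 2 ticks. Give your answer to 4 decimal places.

0.2375

Sum over the intermediate state after 1 tick:
P = P(2 jobs→0 jobs)·P(0 jobs→2 jobs) + P(2 jobs→1 job)·P(1 job→2 jobs) + P(2 jobs→2 jobs)·P(2 jobs→2 jobs)
  = 0.25×0.1 + 0.5×0.3 + 0.25×0.25
  = 0.0250 + 0.1500 + 0.0625 = 0.2375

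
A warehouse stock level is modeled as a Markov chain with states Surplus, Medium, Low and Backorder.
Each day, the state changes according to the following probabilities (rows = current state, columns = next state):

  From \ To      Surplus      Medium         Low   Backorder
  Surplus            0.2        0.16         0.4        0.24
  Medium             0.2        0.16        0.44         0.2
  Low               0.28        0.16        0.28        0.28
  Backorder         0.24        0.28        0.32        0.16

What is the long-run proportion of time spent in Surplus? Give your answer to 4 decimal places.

Let the stationary distribution be π with π = πP and π_1 + π_2 + π_3 + π_4 = 1.
π_1 = 0.2·π_1 + 0.2·π_2 + 0.28·π_3 + 0.24·π_4
π_2 = 0.16·π_1 + 0.16·π_2 + 0.16·π_3 + 0.28·π_4
π_3 = 0.4·π_1 + 0.44·π_2 + 0.28·π_3 + 0.32·π_4
Solving with the normalization constraint gives π = (0.2369, 0.1874, 0.3475, 0.2282).
So the stationary probability of Surplus is 0.2369.

0.2369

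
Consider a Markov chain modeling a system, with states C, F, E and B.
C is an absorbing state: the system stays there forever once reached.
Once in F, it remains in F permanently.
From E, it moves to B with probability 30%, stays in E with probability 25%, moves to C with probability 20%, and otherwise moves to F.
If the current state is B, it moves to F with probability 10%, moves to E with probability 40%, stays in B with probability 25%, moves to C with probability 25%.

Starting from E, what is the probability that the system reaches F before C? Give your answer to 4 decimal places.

0.4915

Let h(s) be the probability of absorption at F starting from transient state s. Then h(F) = 1 and h(C) = 0. By first-step analysis:
h(E) = 0.2·0 + 0.25·1 + 0.25·h(E) + 0.3·h(B)
h(B) = 0.25·0 + 0.1·1 + 0.4·h(E) + 0.25·h(B)
Solving: h(E) = 0.4915, h(B) = 0.3955.
Starting from E, the probability is 0.4915.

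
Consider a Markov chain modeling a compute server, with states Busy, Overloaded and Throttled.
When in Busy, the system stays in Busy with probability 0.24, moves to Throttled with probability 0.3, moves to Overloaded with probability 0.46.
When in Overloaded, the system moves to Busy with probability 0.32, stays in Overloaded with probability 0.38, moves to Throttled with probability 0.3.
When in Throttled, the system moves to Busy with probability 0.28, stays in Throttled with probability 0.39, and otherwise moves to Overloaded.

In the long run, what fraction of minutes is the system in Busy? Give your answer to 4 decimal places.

0.2841

Let the stationary distribution be π with π = πP and π_1 + π_2 + π_3 = 1.
π_1 = 0.24·π_1 + 0.32·π_2 + 0.28·π_3
π_2 = 0.46·π_1 + 0.38·π_2 + 0.33·π_3
Solving with the normalization constraint gives π = (0.2841, 0.3862, 0.3297).
So the stationary probability of Busy is 0.2841.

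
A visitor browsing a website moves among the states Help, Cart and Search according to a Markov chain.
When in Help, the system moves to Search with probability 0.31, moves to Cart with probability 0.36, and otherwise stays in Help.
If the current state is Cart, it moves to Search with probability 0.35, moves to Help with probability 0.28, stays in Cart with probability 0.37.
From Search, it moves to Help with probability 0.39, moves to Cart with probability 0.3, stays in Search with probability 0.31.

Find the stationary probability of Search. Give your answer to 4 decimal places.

Let the stationary distribution be π with π = πP and π_1 + π_2 + π_3 = 1.
π_1 = 0.33·π_1 + 0.28·π_2 + 0.39·π_3
π_2 = 0.36·π_1 + 0.37·π_2 + 0.3·π_3
Solving with the normalization constraint gives π = (0.3322, 0.3440, 0.3238).
So the stationary probability of Search is 0.3238.

0.3238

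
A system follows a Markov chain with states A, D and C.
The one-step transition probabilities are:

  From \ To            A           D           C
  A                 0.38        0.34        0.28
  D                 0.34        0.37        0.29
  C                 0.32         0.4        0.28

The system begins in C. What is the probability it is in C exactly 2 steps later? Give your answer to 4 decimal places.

Sum over the intermediate state after 1 step:
P = P(C→A)·P(A→C) + P(C→D)·P(D→C) + P(C→C)·P(C→C)
  = 0.32×0.28 + 0.4×0.29 + 0.28×0.28
  = 0.0896 + 0.1160 + 0.0784 = 0.2840

0.2840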